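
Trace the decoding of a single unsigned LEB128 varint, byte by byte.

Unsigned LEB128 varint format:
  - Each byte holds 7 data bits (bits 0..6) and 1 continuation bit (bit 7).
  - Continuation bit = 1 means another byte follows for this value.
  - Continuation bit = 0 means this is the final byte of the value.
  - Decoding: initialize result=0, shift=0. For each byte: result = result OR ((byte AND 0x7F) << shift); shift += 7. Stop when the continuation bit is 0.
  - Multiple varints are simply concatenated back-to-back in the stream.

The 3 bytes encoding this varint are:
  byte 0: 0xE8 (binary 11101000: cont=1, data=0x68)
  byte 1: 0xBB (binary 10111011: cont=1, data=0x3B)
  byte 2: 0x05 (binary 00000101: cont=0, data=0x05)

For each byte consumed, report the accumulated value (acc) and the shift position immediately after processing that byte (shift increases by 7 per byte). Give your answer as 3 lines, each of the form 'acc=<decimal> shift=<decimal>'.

byte 0=0xE8: payload=0x68=104, contrib = 104<<0 = 104; acc -> 104, shift -> 7
byte 1=0xBB: payload=0x3B=59, contrib = 59<<7 = 7552; acc -> 7656, shift -> 14
byte 2=0x05: payload=0x05=5, contrib = 5<<14 = 81920; acc -> 89576, shift -> 21

Answer: acc=104 shift=7
acc=7656 shift=14
acc=89576 shift=21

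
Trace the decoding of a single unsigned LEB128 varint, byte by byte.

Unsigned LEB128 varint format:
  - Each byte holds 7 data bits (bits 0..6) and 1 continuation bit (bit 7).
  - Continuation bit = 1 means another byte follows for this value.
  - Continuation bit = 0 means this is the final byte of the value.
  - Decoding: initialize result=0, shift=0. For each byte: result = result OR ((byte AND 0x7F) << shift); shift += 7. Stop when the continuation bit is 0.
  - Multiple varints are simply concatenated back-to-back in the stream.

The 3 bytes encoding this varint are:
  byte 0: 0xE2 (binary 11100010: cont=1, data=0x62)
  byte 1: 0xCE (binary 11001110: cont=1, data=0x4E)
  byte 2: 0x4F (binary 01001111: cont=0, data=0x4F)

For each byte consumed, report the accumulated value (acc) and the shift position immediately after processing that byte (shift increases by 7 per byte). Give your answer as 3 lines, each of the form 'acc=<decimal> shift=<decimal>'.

Answer: acc=98 shift=7
acc=10082 shift=14
acc=1304418 shift=21

Derivation:
byte 0=0xE2: payload=0x62=98, contrib = 98<<0 = 98; acc -> 98, shift -> 7
byte 1=0xCE: payload=0x4E=78, contrib = 78<<7 = 9984; acc -> 10082, shift -> 14
byte 2=0x4F: payload=0x4F=79, contrib = 79<<14 = 1294336; acc -> 1304418, shift -> 21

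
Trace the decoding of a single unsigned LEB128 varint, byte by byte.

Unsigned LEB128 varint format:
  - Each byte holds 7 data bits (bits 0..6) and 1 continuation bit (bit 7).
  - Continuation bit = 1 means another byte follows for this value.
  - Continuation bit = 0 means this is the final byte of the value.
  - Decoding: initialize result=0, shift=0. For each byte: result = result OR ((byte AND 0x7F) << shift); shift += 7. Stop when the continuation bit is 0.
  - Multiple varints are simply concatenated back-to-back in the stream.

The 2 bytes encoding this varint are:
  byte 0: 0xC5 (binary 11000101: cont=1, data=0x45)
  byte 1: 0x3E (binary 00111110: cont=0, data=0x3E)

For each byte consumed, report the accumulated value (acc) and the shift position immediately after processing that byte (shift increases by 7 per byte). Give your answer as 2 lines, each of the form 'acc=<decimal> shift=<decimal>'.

byte 0=0xC5: payload=0x45=69, contrib = 69<<0 = 69; acc -> 69, shift -> 7
byte 1=0x3E: payload=0x3E=62, contrib = 62<<7 = 7936; acc -> 8005, shift -> 14

Answer: acc=69 shift=7
acc=8005 shift=14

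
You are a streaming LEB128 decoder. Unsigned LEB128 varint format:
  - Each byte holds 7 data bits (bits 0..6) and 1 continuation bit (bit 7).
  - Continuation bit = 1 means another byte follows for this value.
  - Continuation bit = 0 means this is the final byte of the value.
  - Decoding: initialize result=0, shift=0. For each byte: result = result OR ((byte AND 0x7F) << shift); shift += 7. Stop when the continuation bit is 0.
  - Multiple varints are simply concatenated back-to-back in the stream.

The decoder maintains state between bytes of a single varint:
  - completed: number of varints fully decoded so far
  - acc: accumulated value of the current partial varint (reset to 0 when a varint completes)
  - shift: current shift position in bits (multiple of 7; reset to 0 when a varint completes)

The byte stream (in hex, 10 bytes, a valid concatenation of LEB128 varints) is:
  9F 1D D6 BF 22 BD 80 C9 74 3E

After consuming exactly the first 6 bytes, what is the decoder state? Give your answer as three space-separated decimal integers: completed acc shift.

Answer: 2 61 7

Derivation:
byte[0]=0x9F cont=1 payload=0x1F: acc |= 31<<0 -> completed=0 acc=31 shift=7
byte[1]=0x1D cont=0 payload=0x1D: varint #1 complete (value=3743); reset -> completed=1 acc=0 shift=0
byte[2]=0xD6 cont=1 payload=0x56: acc |= 86<<0 -> completed=1 acc=86 shift=7
byte[3]=0xBF cont=1 payload=0x3F: acc |= 63<<7 -> completed=1 acc=8150 shift=14
byte[4]=0x22 cont=0 payload=0x22: varint #2 complete (value=565206); reset -> completed=2 acc=0 shift=0
byte[5]=0xBD cont=1 payload=0x3D: acc |= 61<<0 -> completed=2 acc=61 shift=7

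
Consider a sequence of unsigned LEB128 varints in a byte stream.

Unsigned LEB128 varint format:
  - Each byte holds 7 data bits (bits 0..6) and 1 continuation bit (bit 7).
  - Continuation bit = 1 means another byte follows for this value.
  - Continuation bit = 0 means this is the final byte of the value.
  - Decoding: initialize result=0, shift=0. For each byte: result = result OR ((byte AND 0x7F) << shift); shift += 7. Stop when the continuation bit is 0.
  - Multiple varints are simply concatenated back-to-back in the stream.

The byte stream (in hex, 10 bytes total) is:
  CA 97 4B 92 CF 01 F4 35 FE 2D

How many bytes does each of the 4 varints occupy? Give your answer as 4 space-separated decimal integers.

Answer: 3 3 2 2

Derivation:
  byte[0]=0xCA cont=1 payload=0x4A=74: acc |= 74<<0 -> acc=74 shift=7
  byte[1]=0x97 cont=1 payload=0x17=23: acc |= 23<<7 -> acc=3018 shift=14
  byte[2]=0x4B cont=0 payload=0x4B=75: acc |= 75<<14 -> acc=1231818 shift=21 [end]
Varint 1: bytes[0:3] = CA 97 4B -> value 1231818 (3 byte(s))
  byte[3]=0x92 cont=1 payload=0x12=18: acc |= 18<<0 -> acc=18 shift=7
  byte[4]=0xCF cont=1 payload=0x4F=79: acc |= 79<<7 -> acc=10130 shift=14
  byte[5]=0x01 cont=0 payload=0x01=1: acc |= 1<<14 -> acc=26514 shift=21 [end]
Varint 2: bytes[3:6] = 92 CF 01 -> value 26514 (3 byte(s))
  byte[6]=0xF4 cont=1 payload=0x74=116: acc |= 116<<0 -> acc=116 shift=7
  byte[7]=0x35 cont=0 payload=0x35=53: acc |= 53<<7 -> acc=6900 shift=14 [end]
Varint 3: bytes[6:8] = F4 35 -> value 6900 (2 byte(s))
  byte[8]=0xFE cont=1 payload=0x7E=126: acc |= 126<<0 -> acc=126 shift=7
  byte[9]=0x2D cont=0 payload=0x2D=45: acc |= 45<<7 -> acc=5886 shift=14 [end]
Varint 4: bytes[8:10] = FE 2D -> value 5886 (2 byte(s))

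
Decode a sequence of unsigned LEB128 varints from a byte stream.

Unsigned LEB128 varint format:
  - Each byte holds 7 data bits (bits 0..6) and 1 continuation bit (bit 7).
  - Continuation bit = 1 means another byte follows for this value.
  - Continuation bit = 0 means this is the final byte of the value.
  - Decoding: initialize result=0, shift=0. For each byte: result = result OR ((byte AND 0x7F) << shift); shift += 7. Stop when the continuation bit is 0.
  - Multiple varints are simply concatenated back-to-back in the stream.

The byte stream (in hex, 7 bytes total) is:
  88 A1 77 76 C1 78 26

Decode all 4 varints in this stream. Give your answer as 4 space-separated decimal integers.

  byte[0]=0x88 cont=1 payload=0x08=8: acc |= 8<<0 -> acc=8 shift=7
  byte[1]=0xA1 cont=1 payload=0x21=33: acc |= 33<<7 -> acc=4232 shift=14
  byte[2]=0x77 cont=0 payload=0x77=119: acc |= 119<<14 -> acc=1953928 shift=21 [end]
Varint 1: bytes[0:3] = 88 A1 77 -> value 1953928 (3 byte(s))
  byte[3]=0x76 cont=0 payload=0x76=118: acc |= 118<<0 -> acc=118 shift=7 [end]
Varint 2: bytes[3:4] = 76 -> value 118 (1 byte(s))
  byte[4]=0xC1 cont=1 payload=0x41=65: acc |= 65<<0 -> acc=65 shift=7
  byte[5]=0x78 cont=0 payload=0x78=120: acc |= 120<<7 -> acc=15425 shift=14 [end]
Varint 3: bytes[4:6] = C1 78 -> value 15425 (2 byte(s))
  byte[6]=0x26 cont=0 payload=0x26=38: acc |= 38<<0 -> acc=38 shift=7 [end]
Varint 4: bytes[6:7] = 26 -> value 38 (1 byte(s))

Answer: 1953928 118 15425 38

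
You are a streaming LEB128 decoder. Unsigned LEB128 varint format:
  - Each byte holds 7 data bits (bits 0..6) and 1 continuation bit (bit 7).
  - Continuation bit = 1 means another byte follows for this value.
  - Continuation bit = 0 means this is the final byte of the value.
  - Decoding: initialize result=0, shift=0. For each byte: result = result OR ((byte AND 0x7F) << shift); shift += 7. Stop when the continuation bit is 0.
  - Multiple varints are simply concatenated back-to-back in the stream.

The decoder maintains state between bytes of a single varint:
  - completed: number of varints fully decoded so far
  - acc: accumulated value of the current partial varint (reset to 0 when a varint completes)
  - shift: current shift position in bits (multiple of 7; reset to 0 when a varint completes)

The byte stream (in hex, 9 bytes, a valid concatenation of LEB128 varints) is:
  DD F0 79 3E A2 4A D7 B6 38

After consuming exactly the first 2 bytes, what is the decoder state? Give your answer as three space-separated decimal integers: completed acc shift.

Answer: 0 14429 14

Derivation:
byte[0]=0xDD cont=1 payload=0x5D: acc |= 93<<0 -> completed=0 acc=93 shift=7
byte[1]=0xF0 cont=1 payload=0x70: acc |= 112<<7 -> completed=0 acc=14429 shift=14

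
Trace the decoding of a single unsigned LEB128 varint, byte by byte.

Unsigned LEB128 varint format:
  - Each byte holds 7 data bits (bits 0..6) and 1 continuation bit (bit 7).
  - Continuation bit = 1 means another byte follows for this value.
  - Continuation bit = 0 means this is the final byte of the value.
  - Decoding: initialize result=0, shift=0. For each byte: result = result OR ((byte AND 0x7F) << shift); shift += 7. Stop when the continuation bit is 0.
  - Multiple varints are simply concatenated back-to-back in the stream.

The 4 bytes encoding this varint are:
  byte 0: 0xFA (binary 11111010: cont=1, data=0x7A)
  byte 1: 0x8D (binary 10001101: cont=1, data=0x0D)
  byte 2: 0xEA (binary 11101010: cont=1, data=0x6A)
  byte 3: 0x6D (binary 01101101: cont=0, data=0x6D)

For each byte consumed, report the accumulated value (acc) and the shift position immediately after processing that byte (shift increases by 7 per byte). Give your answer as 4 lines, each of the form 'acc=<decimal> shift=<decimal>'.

Answer: acc=122 shift=7
acc=1786 shift=14
acc=1738490 shift=21
acc=230328058 shift=28

Derivation:
byte 0=0xFA: payload=0x7A=122, contrib = 122<<0 = 122; acc -> 122, shift -> 7
byte 1=0x8D: payload=0x0D=13, contrib = 13<<7 = 1664; acc -> 1786, shift -> 14
byte 2=0xEA: payload=0x6A=106, contrib = 106<<14 = 1736704; acc -> 1738490, shift -> 21
byte 3=0x6D: payload=0x6D=109, contrib = 109<<21 = 228589568; acc -> 230328058, shift -> 28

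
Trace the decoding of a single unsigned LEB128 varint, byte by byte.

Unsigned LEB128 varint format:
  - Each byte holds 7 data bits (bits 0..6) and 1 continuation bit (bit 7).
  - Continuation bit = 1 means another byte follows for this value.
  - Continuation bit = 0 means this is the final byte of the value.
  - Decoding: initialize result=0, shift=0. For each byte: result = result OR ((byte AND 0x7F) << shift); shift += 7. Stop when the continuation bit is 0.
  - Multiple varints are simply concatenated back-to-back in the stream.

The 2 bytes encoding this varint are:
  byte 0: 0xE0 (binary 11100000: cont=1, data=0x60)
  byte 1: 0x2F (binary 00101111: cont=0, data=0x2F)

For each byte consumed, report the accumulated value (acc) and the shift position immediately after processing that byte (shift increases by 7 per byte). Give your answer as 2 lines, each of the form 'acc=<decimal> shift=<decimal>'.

Answer: acc=96 shift=7
acc=6112 shift=14

Derivation:
byte 0=0xE0: payload=0x60=96, contrib = 96<<0 = 96; acc -> 96, shift -> 7
byte 1=0x2F: payload=0x2F=47, contrib = 47<<7 = 6016; acc -> 6112, shift -> 14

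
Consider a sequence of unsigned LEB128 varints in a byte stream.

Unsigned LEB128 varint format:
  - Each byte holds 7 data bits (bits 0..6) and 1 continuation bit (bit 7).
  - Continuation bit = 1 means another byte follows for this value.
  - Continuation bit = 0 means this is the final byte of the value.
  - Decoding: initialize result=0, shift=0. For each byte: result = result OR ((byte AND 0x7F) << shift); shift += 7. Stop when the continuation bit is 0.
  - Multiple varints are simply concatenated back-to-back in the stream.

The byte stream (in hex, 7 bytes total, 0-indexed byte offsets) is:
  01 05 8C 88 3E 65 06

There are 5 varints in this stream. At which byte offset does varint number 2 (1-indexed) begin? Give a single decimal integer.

  byte[0]=0x01 cont=0 payload=0x01=1: acc |= 1<<0 -> acc=1 shift=7 [end]
Varint 1: bytes[0:1] = 01 -> value 1 (1 byte(s))
  byte[1]=0x05 cont=0 payload=0x05=5: acc |= 5<<0 -> acc=5 shift=7 [end]
Varint 2: bytes[1:2] = 05 -> value 5 (1 byte(s))
  byte[2]=0x8C cont=1 payload=0x0C=12: acc |= 12<<0 -> acc=12 shift=7
  byte[3]=0x88 cont=1 payload=0x08=8: acc |= 8<<7 -> acc=1036 shift=14
  byte[4]=0x3E cont=0 payload=0x3E=62: acc |= 62<<14 -> acc=1016844 shift=21 [end]
Varint 3: bytes[2:5] = 8C 88 3E -> value 1016844 (3 byte(s))
  byte[5]=0x65 cont=0 payload=0x65=101: acc |= 101<<0 -> acc=101 shift=7 [end]
Varint 4: bytes[5:6] = 65 -> value 101 (1 byte(s))
  byte[6]=0x06 cont=0 payload=0x06=6: acc |= 6<<0 -> acc=6 shift=7 [end]
Varint 5: bytes[6:7] = 06 -> value 6 (1 byte(s))

Answer: 1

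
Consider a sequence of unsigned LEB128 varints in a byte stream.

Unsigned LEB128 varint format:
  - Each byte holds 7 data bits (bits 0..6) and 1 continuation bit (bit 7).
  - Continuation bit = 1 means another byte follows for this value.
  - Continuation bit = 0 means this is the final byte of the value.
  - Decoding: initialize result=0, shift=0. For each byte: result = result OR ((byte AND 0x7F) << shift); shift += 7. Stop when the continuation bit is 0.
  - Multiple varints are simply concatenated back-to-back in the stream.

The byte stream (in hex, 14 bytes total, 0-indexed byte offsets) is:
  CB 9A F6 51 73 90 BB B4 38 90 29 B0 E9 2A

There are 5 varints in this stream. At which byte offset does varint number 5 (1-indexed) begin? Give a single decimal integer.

  byte[0]=0xCB cont=1 payload=0x4B=75: acc |= 75<<0 -> acc=75 shift=7
  byte[1]=0x9A cont=1 payload=0x1A=26: acc |= 26<<7 -> acc=3403 shift=14
  byte[2]=0xF6 cont=1 payload=0x76=118: acc |= 118<<14 -> acc=1936715 shift=21
  byte[3]=0x51 cont=0 payload=0x51=81: acc |= 81<<21 -> acc=171806027 shift=28 [end]
Varint 1: bytes[0:4] = CB 9A F6 51 -> value 171806027 (4 byte(s))
  byte[4]=0x73 cont=0 payload=0x73=115: acc |= 115<<0 -> acc=115 shift=7 [end]
Varint 2: bytes[4:5] = 73 -> value 115 (1 byte(s))
  byte[5]=0x90 cont=1 payload=0x10=16: acc |= 16<<0 -> acc=16 shift=7
  byte[6]=0xBB cont=1 payload=0x3B=59: acc |= 59<<7 -> acc=7568 shift=14
  byte[7]=0xB4 cont=1 payload=0x34=52: acc |= 52<<14 -> acc=859536 shift=21
  byte[8]=0x38 cont=0 payload=0x38=56: acc |= 56<<21 -> acc=118300048 shift=28 [end]
Varint 3: bytes[5:9] = 90 BB B4 38 -> value 118300048 (4 byte(s))
  byte[9]=0x90 cont=1 payload=0x10=16: acc |= 16<<0 -> acc=16 shift=7
  byte[10]=0x29 cont=0 payload=0x29=41: acc |= 41<<7 -> acc=5264 shift=14 [end]
Varint 4: bytes[9:11] = 90 29 -> value 5264 (2 byte(s))
  byte[11]=0xB0 cont=1 payload=0x30=48: acc |= 48<<0 -> acc=48 shift=7
  byte[12]=0xE9 cont=1 payload=0x69=105: acc |= 105<<7 -> acc=13488 shift=14
  byte[13]=0x2A cont=0 payload=0x2A=42: acc |= 42<<14 -> acc=701616 shift=21 [end]
Varint 5: bytes[11:14] = B0 E9 2A -> value 701616 (3 byte(s))

Answer: 11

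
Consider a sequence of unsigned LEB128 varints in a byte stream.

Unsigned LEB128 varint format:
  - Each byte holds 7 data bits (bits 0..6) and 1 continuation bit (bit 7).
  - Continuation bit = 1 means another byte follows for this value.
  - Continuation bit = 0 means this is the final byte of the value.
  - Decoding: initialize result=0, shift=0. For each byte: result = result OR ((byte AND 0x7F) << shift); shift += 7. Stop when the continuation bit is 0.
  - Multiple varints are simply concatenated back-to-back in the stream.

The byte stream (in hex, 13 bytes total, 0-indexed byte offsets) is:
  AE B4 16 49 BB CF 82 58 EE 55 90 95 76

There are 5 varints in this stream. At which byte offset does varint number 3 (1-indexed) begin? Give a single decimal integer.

  byte[0]=0xAE cont=1 payload=0x2E=46: acc |= 46<<0 -> acc=46 shift=7
  byte[1]=0xB4 cont=1 payload=0x34=52: acc |= 52<<7 -> acc=6702 shift=14
  byte[2]=0x16 cont=0 payload=0x16=22: acc |= 22<<14 -> acc=367150 shift=21 [end]
Varint 1: bytes[0:3] = AE B4 16 -> value 367150 (3 byte(s))
  byte[3]=0x49 cont=0 payload=0x49=73: acc |= 73<<0 -> acc=73 shift=7 [end]
Varint 2: bytes[3:4] = 49 -> value 73 (1 byte(s))
  byte[4]=0xBB cont=1 payload=0x3B=59: acc |= 59<<0 -> acc=59 shift=7
  byte[5]=0xCF cont=1 payload=0x4F=79: acc |= 79<<7 -> acc=10171 shift=14
  byte[6]=0x82 cont=1 payload=0x02=2: acc |= 2<<14 -> acc=42939 shift=21
  byte[7]=0x58 cont=0 payload=0x58=88: acc |= 88<<21 -> acc=184592315 shift=28 [end]
Varint 3: bytes[4:8] = BB CF 82 58 -> value 184592315 (4 byte(s))
  byte[8]=0xEE cont=1 payload=0x6E=110: acc |= 110<<0 -> acc=110 shift=7
  byte[9]=0x55 cont=0 payload=0x55=85: acc |= 85<<7 -> acc=10990 shift=14 [end]
Varint 4: bytes[8:10] = EE 55 -> value 10990 (2 byte(s))
  byte[10]=0x90 cont=1 payload=0x10=16: acc |= 16<<0 -> acc=16 shift=7
  byte[11]=0x95 cont=1 payload=0x15=21: acc |= 21<<7 -> acc=2704 shift=14
  byte[12]=0x76 cont=0 payload=0x76=118: acc |= 118<<14 -> acc=1936016 shift=21 [end]
Varint 5: bytes[10:13] = 90 95 76 -> value 1936016 (3 byte(s))

Answer: 4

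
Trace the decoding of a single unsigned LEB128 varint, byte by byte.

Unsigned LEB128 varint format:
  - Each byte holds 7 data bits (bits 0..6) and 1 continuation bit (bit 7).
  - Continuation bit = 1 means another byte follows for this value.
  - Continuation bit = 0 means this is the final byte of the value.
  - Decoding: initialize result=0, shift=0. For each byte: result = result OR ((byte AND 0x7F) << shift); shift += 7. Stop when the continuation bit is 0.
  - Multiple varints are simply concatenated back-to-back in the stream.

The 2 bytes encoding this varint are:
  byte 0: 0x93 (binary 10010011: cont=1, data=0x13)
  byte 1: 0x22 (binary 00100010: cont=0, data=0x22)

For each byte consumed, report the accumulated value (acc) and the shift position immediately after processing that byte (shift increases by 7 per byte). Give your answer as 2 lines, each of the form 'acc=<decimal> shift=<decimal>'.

byte 0=0x93: payload=0x13=19, contrib = 19<<0 = 19; acc -> 19, shift -> 7
byte 1=0x22: payload=0x22=34, contrib = 34<<7 = 4352; acc -> 4371, shift -> 14

Answer: acc=19 shift=7
acc=4371 shift=14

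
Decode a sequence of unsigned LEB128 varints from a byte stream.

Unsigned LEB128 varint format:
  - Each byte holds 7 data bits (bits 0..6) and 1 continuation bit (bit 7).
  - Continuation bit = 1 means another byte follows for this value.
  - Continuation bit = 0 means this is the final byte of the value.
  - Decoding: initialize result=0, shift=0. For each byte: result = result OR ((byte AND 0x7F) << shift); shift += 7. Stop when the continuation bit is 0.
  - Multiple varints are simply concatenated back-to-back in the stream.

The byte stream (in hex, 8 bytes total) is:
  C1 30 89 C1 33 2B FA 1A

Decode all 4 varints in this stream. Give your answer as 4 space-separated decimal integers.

  byte[0]=0xC1 cont=1 payload=0x41=65: acc |= 65<<0 -> acc=65 shift=7
  byte[1]=0x30 cont=0 payload=0x30=48: acc |= 48<<7 -> acc=6209 shift=14 [end]
Varint 1: bytes[0:2] = C1 30 -> value 6209 (2 byte(s))
  byte[2]=0x89 cont=1 payload=0x09=9: acc |= 9<<0 -> acc=9 shift=7
  byte[3]=0xC1 cont=1 payload=0x41=65: acc |= 65<<7 -> acc=8329 shift=14
  byte[4]=0x33 cont=0 payload=0x33=51: acc |= 51<<14 -> acc=843913 shift=21 [end]
Varint 2: bytes[2:5] = 89 C1 33 -> value 843913 (3 byte(s))
  byte[5]=0x2B cont=0 payload=0x2B=43: acc |= 43<<0 -> acc=43 shift=7 [end]
Varint 3: bytes[5:6] = 2B -> value 43 (1 byte(s))
  byte[6]=0xFA cont=1 payload=0x7A=122: acc |= 122<<0 -> acc=122 shift=7
  byte[7]=0x1A cont=0 payload=0x1A=26: acc |= 26<<7 -> acc=3450 shift=14 [end]
Varint 4: bytes[6:8] = FA 1A -> value 3450 (2 byte(s))

Answer: 6209 843913 43 3450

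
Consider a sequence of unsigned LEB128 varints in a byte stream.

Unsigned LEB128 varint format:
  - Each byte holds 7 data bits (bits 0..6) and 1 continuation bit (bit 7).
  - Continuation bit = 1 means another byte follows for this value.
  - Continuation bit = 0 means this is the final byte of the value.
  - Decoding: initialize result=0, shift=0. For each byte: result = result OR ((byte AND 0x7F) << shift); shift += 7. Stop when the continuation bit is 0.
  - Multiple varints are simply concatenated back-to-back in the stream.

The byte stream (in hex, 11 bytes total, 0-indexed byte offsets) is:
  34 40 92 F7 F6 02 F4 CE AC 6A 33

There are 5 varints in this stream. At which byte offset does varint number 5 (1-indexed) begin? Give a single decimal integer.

Answer: 10

Derivation:
  byte[0]=0x34 cont=0 payload=0x34=52: acc |= 52<<0 -> acc=52 shift=7 [end]
Varint 1: bytes[0:1] = 34 -> value 52 (1 byte(s))
  byte[1]=0x40 cont=0 payload=0x40=64: acc |= 64<<0 -> acc=64 shift=7 [end]
Varint 2: bytes[1:2] = 40 -> value 64 (1 byte(s))
  byte[2]=0x92 cont=1 payload=0x12=18: acc |= 18<<0 -> acc=18 shift=7
  byte[3]=0xF7 cont=1 payload=0x77=119: acc |= 119<<7 -> acc=15250 shift=14
  byte[4]=0xF6 cont=1 payload=0x76=118: acc |= 118<<14 -> acc=1948562 shift=21
  byte[5]=0x02 cont=0 payload=0x02=2: acc |= 2<<21 -> acc=6142866 shift=28 [end]
Varint 3: bytes[2:6] = 92 F7 F6 02 -> value 6142866 (4 byte(s))
  byte[6]=0xF4 cont=1 payload=0x74=116: acc |= 116<<0 -> acc=116 shift=7
  byte[7]=0xCE cont=1 payload=0x4E=78: acc |= 78<<7 -> acc=10100 shift=14
  byte[8]=0xAC cont=1 payload=0x2C=44: acc |= 44<<14 -> acc=730996 shift=21
  byte[9]=0x6A cont=0 payload=0x6A=106: acc |= 106<<21 -> acc=223029108 shift=28 [end]
Varint 4: bytes[6:10] = F4 CE AC 6A -> value 223029108 (4 byte(s))
  byte[10]=0x33 cont=0 payload=0x33=51: acc |= 51<<0 -> acc=51 shift=7 [end]
Varint 5: bytes[10:11] = 33 -> value 51 (1 byte(s))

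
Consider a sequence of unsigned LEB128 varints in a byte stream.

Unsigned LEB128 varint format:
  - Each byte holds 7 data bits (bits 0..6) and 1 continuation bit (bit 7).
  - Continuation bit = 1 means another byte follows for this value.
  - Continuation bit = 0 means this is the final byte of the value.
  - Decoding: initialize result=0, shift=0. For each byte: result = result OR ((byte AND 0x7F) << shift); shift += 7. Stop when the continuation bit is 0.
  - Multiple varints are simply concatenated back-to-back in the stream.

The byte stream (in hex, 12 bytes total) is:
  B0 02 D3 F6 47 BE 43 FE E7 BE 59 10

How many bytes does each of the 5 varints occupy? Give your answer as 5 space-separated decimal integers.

  byte[0]=0xB0 cont=1 payload=0x30=48: acc |= 48<<0 -> acc=48 shift=7
  byte[1]=0x02 cont=0 payload=0x02=2: acc |= 2<<7 -> acc=304 shift=14 [end]
Varint 1: bytes[0:2] = B0 02 -> value 304 (2 byte(s))
  byte[2]=0xD3 cont=1 payload=0x53=83: acc |= 83<<0 -> acc=83 shift=7
  byte[3]=0xF6 cont=1 payload=0x76=118: acc |= 118<<7 -> acc=15187 shift=14
  byte[4]=0x47 cont=0 payload=0x47=71: acc |= 71<<14 -> acc=1178451 shift=21 [end]
Varint 2: bytes[2:5] = D3 F6 47 -> value 1178451 (3 byte(s))
  byte[5]=0xBE cont=1 payload=0x3E=62: acc |= 62<<0 -> acc=62 shift=7
  byte[6]=0x43 cont=0 payload=0x43=67: acc |= 67<<7 -> acc=8638 shift=14 [end]
Varint 3: bytes[5:7] = BE 43 -> value 8638 (2 byte(s))
  byte[7]=0xFE cont=1 payload=0x7E=126: acc |= 126<<0 -> acc=126 shift=7
  byte[8]=0xE7 cont=1 payload=0x67=103: acc |= 103<<7 -> acc=13310 shift=14
  byte[9]=0xBE cont=1 payload=0x3E=62: acc |= 62<<14 -> acc=1029118 shift=21
  byte[10]=0x59 cont=0 payload=0x59=89: acc |= 89<<21 -> acc=187675646 shift=28 [end]
Varint 4: bytes[7:11] = FE E7 BE 59 -> value 187675646 (4 byte(s))
  byte[11]=0x10 cont=0 payload=0x10=16: acc |= 16<<0 -> acc=16 shift=7 [end]
Varint 5: bytes[11:12] = 10 -> value 16 (1 byte(s))

Answer: 2 3 2 4 1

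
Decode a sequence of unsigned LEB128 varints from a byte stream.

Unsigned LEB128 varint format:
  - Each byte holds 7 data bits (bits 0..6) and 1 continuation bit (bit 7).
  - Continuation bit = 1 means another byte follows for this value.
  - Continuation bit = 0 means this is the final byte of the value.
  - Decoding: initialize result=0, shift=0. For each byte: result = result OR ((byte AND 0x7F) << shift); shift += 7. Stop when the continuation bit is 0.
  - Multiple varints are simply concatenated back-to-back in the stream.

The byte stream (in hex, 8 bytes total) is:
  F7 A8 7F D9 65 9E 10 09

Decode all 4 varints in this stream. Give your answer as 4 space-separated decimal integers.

Answer: 2086007 13017 2078 9

Derivation:
  byte[0]=0xF7 cont=1 payload=0x77=119: acc |= 119<<0 -> acc=119 shift=7
  byte[1]=0xA8 cont=1 payload=0x28=40: acc |= 40<<7 -> acc=5239 shift=14
  byte[2]=0x7F cont=0 payload=0x7F=127: acc |= 127<<14 -> acc=2086007 shift=21 [end]
Varint 1: bytes[0:3] = F7 A8 7F -> value 2086007 (3 byte(s))
  byte[3]=0xD9 cont=1 payload=0x59=89: acc |= 89<<0 -> acc=89 shift=7
  byte[4]=0x65 cont=0 payload=0x65=101: acc |= 101<<7 -> acc=13017 shift=14 [end]
Varint 2: bytes[3:5] = D9 65 -> value 13017 (2 byte(s))
  byte[5]=0x9E cont=1 payload=0x1E=30: acc |= 30<<0 -> acc=30 shift=7
  byte[6]=0x10 cont=0 payload=0x10=16: acc |= 16<<7 -> acc=2078 shift=14 [end]
Varint 3: bytes[5:7] = 9E 10 -> value 2078 (2 byte(s))
  byte[7]=0x09 cont=0 payload=0x09=9: acc |= 9<<0 -> acc=9 shift=7 [end]
Varint 4: bytes[7:8] = 09 -> value 9 (1 byte(s))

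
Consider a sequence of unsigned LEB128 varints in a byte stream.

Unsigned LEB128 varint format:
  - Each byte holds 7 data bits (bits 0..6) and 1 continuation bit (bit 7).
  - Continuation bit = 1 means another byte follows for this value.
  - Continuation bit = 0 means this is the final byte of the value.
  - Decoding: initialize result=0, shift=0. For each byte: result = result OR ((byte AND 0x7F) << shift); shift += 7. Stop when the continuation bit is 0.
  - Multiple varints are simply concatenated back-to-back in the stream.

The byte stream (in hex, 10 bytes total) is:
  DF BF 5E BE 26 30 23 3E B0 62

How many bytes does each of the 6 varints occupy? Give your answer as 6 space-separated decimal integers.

  byte[0]=0xDF cont=1 payload=0x5F=95: acc |= 95<<0 -> acc=95 shift=7
  byte[1]=0xBF cont=1 payload=0x3F=63: acc |= 63<<7 -> acc=8159 shift=14
  byte[2]=0x5E cont=0 payload=0x5E=94: acc |= 94<<14 -> acc=1548255 shift=21 [end]
Varint 1: bytes[0:3] = DF BF 5E -> value 1548255 (3 byte(s))
  byte[3]=0xBE cont=1 payload=0x3E=62: acc |= 62<<0 -> acc=62 shift=7
  byte[4]=0x26 cont=0 payload=0x26=38: acc |= 38<<7 -> acc=4926 shift=14 [end]
Varint 2: bytes[3:5] = BE 26 -> value 4926 (2 byte(s))
  byte[5]=0x30 cont=0 payload=0x30=48: acc |= 48<<0 -> acc=48 shift=7 [end]
Varint 3: bytes[5:6] = 30 -> value 48 (1 byte(s))
  byte[6]=0x23 cont=0 payload=0x23=35: acc |= 35<<0 -> acc=35 shift=7 [end]
Varint 4: bytes[6:7] = 23 -> value 35 (1 byte(s))
  byte[7]=0x3E cont=0 payload=0x3E=62: acc |= 62<<0 -> acc=62 shift=7 [end]
Varint 5: bytes[7:8] = 3E -> value 62 (1 byte(s))
  byte[8]=0xB0 cont=1 payload=0x30=48: acc |= 48<<0 -> acc=48 shift=7
  byte[9]=0x62 cont=0 payload=0x62=98: acc |= 98<<7 -> acc=12592 shift=14 [end]
Varint 6: bytes[8:10] = B0 62 -> value 12592 (2 byte(s))

Answer: 3 2 1 1 1 2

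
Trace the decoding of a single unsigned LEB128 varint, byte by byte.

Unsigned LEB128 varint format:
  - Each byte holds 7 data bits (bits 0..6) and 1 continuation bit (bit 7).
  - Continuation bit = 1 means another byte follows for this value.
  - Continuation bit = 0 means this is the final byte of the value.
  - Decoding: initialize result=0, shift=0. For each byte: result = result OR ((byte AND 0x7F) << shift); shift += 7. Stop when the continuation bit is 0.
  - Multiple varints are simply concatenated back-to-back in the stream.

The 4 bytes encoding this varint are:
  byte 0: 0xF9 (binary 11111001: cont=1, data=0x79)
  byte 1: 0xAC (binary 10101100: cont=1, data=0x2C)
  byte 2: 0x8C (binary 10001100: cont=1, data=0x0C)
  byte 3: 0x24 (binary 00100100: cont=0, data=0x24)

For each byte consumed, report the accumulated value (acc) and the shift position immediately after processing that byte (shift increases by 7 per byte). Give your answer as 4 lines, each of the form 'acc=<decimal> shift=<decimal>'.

byte 0=0xF9: payload=0x79=121, contrib = 121<<0 = 121; acc -> 121, shift -> 7
byte 1=0xAC: payload=0x2C=44, contrib = 44<<7 = 5632; acc -> 5753, shift -> 14
byte 2=0x8C: payload=0x0C=12, contrib = 12<<14 = 196608; acc -> 202361, shift -> 21
byte 3=0x24: payload=0x24=36, contrib = 36<<21 = 75497472; acc -> 75699833, shift -> 28

Answer: acc=121 shift=7
acc=5753 shift=14
acc=202361 shift=21
acc=75699833 shift=28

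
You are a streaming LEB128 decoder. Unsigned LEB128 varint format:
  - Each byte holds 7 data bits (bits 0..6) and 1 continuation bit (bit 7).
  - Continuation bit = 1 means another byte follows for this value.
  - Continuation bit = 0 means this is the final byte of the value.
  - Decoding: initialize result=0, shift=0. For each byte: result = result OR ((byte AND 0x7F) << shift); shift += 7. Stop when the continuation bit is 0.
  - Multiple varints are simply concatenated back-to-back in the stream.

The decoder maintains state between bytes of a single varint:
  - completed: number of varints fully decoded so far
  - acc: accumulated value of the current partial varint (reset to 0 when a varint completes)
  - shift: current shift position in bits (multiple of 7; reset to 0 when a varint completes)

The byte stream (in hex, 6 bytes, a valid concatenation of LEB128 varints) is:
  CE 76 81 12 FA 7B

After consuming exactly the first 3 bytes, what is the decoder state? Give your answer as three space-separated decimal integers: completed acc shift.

byte[0]=0xCE cont=1 payload=0x4E: acc |= 78<<0 -> completed=0 acc=78 shift=7
byte[1]=0x76 cont=0 payload=0x76: varint #1 complete (value=15182); reset -> completed=1 acc=0 shift=0
byte[2]=0x81 cont=1 payload=0x01: acc |= 1<<0 -> completed=1 acc=1 shift=7

Answer: 1 1 7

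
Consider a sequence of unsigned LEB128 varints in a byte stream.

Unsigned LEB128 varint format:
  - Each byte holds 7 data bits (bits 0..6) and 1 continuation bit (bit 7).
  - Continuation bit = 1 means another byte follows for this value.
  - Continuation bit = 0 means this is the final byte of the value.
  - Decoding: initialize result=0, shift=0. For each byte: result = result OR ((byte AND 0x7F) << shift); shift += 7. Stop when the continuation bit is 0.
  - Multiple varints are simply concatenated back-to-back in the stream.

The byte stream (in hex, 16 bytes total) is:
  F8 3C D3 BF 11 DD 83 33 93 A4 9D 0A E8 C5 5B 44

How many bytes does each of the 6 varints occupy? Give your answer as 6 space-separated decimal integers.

Answer: 2 3 3 4 3 1

Derivation:
  byte[0]=0xF8 cont=1 payload=0x78=120: acc |= 120<<0 -> acc=120 shift=7
  byte[1]=0x3C cont=0 payload=0x3C=60: acc |= 60<<7 -> acc=7800 shift=14 [end]
Varint 1: bytes[0:2] = F8 3C -> value 7800 (2 byte(s))
  byte[2]=0xD3 cont=1 payload=0x53=83: acc |= 83<<0 -> acc=83 shift=7
  byte[3]=0xBF cont=1 payload=0x3F=63: acc |= 63<<7 -> acc=8147 shift=14
  byte[4]=0x11 cont=0 payload=0x11=17: acc |= 17<<14 -> acc=286675 shift=21 [end]
Varint 2: bytes[2:5] = D3 BF 11 -> value 286675 (3 byte(s))
  byte[5]=0xDD cont=1 payload=0x5D=93: acc |= 93<<0 -> acc=93 shift=7
  byte[6]=0x83 cont=1 payload=0x03=3: acc |= 3<<7 -> acc=477 shift=14
  byte[7]=0x33 cont=0 payload=0x33=51: acc |= 51<<14 -> acc=836061 shift=21 [end]
Varint 3: bytes[5:8] = DD 83 33 -> value 836061 (3 byte(s))
  byte[8]=0x93 cont=1 payload=0x13=19: acc |= 19<<0 -> acc=19 shift=7
  byte[9]=0xA4 cont=1 payload=0x24=36: acc |= 36<<7 -> acc=4627 shift=14
  byte[10]=0x9D cont=1 payload=0x1D=29: acc |= 29<<14 -> acc=479763 shift=21
  byte[11]=0x0A cont=0 payload=0x0A=10: acc |= 10<<21 -> acc=21451283 shift=28 [end]
Varint 4: bytes[8:12] = 93 A4 9D 0A -> value 21451283 (4 byte(s))
  byte[12]=0xE8 cont=1 payload=0x68=104: acc |= 104<<0 -> acc=104 shift=7
  byte[13]=0xC5 cont=1 payload=0x45=69: acc |= 69<<7 -> acc=8936 shift=14
  byte[14]=0x5B cont=0 payload=0x5B=91: acc |= 91<<14 -> acc=1499880 shift=21 [end]
Varint 5: bytes[12:15] = E8 C5 5B -> value 1499880 (3 byte(s))
  byte[15]=0x44 cont=0 payload=0x44=68: acc |= 68<<0 -> acc=68 shift=7 [end]
Varint 6: bytes[15:16] = 44 -> value 68 (1 byte(s))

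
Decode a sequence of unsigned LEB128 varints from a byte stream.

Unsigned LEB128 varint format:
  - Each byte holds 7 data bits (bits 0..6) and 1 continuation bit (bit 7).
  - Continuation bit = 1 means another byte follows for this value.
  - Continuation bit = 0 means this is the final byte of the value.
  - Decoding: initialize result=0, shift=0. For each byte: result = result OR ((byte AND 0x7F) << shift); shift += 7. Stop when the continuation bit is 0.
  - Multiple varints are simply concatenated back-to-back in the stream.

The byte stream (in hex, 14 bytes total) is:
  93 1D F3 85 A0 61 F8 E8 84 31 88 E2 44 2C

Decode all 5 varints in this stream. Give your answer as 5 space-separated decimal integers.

Answer: 3731 203948787 102839416 1126664 44

Derivation:
  byte[0]=0x93 cont=1 payload=0x13=19: acc |= 19<<0 -> acc=19 shift=7
  byte[1]=0x1D cont=0 payload=0x1D=29: acc |= 29<<7 -> acc=3731 shift=14 [end]
Varint 1: bytes[0:2] = 93 1D -> value 3731 (2 byte(s))
  byte[2]=0xF3 cont=1 payload=0x73=115: acc |= 115<<0 -> acc=115 shift=7
  byte[3]=0x85 cont=1 payload=0x05=5: acc |= 5<<7 -> acc=755 shift=14
  byte[4]=0xA0 cont=1 payload=0x20=32: acc |= 32<<14 -> acc=525043 shift=21
  byte[5]=0x61 cont=0 payload=0x61=97: acc |= 97<<21 -> acc=203948787 shift=28 [end]
Varint 2: bytes[2:6] = F3 85 A0 61 -> value 203948787 (4 byte(s))
  byte[6]=0xF8 cont=1 payload=0x78=120: acc |= 120<<0 -> acc=120 shift=7
  byte[7]=0xE8 cont=1 payload=0x68=104: acc |= 104<<7 -> acc=13432 shift=14
  byte[8]=0x84 cont=1 payload=0x04=4: acc |= 4<<14 -> acc=78968 shift=21
  byte[9]=0x31 cont=0 payload=0x31=49: acc |= 49<<21 -> acc=102839416 shift=28 [end]
Varint 3: bytes[6:10] = F8 E8 84 31 -> value 102839416 (4 byte(s))
  byte[10]=0x88 cont=1 payload=0x08=8: acc |= 8<<0 -> acc=8 shift=7
  byte[11]=0xE2 cont=1 payload=0x62=98: acc |= 98<<7 -> acc=12552 shift=14
  byte[12]=0x44 cont=0 payload=0x44=68: acc |= 68<<14 -> acc=1126664 shift=21 [end]
Varint 4: bytes[10:13] = 88 E2 44 -> value 1126664 (3 byte(s))
  byte[13]=0x2C cont=0 payload=0x2C=44: acc |= 44<<0 -> acc=44 shift=7 [end]
Varint 5: bytes[13:14] = 2C -> value 44 (1 byte(s))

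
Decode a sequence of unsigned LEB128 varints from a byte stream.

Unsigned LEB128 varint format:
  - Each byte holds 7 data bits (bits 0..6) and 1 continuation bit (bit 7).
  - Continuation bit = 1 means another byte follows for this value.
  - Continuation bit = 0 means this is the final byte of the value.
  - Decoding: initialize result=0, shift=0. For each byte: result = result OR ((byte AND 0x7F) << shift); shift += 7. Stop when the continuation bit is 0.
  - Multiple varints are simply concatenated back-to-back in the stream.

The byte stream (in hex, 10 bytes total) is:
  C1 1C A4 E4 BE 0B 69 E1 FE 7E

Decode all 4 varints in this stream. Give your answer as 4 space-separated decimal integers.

Answer: 3649 24097316 105 2080609

Derivation:
  byte[0]=0xC1 cont=1 payload=0x41=65: acc |= 65<<0 -> acc=65 shift=7
  byte[1]=0x1C cont=0 payload=0x1C=28: acc |= 28<<7 -> acc=3649 shift=14 [end]
Varint 1: bytes[0:2] = C1 1C -> value 3649 (2 byte(s))
  byte[2]=0xA4 cont=1 payload=0x24=36: acc |= 36<<0 -> acc=36 shift=7
  byte[3]=0xE4 cont=1 payload=0x64=100: acc |= 100<<7 -> acc=12836 shift=14
  byte[4]=0xBE cont=1 payload=0x3E=62: acc |= 62<<14 -> acc=1028644 shift=21
  byte[5]=0x0B cont=0 payload=0x0B=11: acc |= 11<<21 -> acc=24097316 shift=28 [end]
Varint 2: bytes[2:6] = A4 E4 BE 0B -> value 24097316 (4 byte(s))
  byte[6]=0x69 cont=0 payload=0x69=105: acc |= 105<<0 -> acc=105 shift=7 [end]
Varint 3: bytes[6:7] = 69 -> value 105 (1 byte(s))
  byte[7]=0xE1 cont=1 payload=0x61=97: acc |= 97<<0 -> acc=97 shift=7
  byte[8]=0xFE cont=1 payload=0x7E=126: acc |= 126<<7 -> acc=16225 shift=14
  byte[9]=0x7E cont=0 payload=0x7E=126: acc |= 126<<14 -> acc=2080609 shift=21 [end]
Varint 4: bytes[7:10] = E1 FE 7E -> value 2080609 (3 byte(s))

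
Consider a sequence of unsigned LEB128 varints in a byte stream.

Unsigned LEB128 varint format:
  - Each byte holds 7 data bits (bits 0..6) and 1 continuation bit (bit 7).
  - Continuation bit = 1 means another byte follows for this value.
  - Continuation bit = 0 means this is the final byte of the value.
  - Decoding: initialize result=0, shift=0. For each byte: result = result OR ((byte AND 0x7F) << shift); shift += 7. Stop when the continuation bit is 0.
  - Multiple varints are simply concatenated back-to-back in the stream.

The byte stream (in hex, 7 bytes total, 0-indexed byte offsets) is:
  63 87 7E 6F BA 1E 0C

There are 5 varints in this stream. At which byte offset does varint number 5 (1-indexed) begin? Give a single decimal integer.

  byte[0]=0x63 cont=0 payload=0x63=99: acc |= 99<<0 -> acc=99 shift=7 [end]
Varint 1: bytes[0:1] = 63 -> value 99 (1 byte(s))
  byte[1]=0x87 cont=1 payload=0x07=7: acc |= 7<<0 -> acc=7 shift=7
  byte[2]=0x7E cont=0 payload=0x7E=126: acc |= 126<<7 -> acc=16135 shift=14 [end]
Varint 2: bytes[1:3] = 87 7E -> value 16135 (2 byte(s))
  byte[3]=0x6F cont=0 payload=0x6F=111: acc |= 111<<0 -> acc=111 shift=7 [end]
Varint 3: bytes[3:4] = 6F -> value 111 (1 byte(s))
  byte[4]=0xBA cont=1 payload=0x3A=58: acc |= 58<<0 -> acc=58 shift=7
  byte[5]=0x1E cont=0 payload=0x1E=30: acc |= 30<<7 -> acc=3898 shift=14 [end]
Varint 4: bytes[4:6] = BA 1E -> value 3898 (2 byte(s))
  byte[6]=0x0C cont=0 payload=0x0C=12: acc |= 12<<0 -> acc=12 shift=7 [end]
Varint 5: bytes[6:7] = 0C -> value 12 (1 byte(s))

Answer: 6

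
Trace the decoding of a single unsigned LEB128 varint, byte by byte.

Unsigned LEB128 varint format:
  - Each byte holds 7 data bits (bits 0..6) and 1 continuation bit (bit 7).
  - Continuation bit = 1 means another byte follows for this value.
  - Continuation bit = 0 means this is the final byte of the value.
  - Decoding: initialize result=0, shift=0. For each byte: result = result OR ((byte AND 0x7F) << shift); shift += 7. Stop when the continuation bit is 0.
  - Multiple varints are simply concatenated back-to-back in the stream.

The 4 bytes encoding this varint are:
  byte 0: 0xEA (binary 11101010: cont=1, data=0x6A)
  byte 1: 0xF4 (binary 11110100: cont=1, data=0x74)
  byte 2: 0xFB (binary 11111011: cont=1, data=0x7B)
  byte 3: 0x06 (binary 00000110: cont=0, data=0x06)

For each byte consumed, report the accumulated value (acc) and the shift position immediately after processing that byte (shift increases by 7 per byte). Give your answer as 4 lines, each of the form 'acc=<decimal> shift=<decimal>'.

Answer: acc=106 shift=7
acc=14954 shift=14
acc=2030186 shift=21
acc=14613098 shift=28

Derivation:
byte 0=0xEA: payload=0x6A=106, contrib = 106<<0 = 106; acc -> 106, shift -> 7
byte 1=0xF4: payload=0x74=116, contrib = 116<<7 = 14848; acc -> 14954, shift -> 14
byte 2=0xFB: payload=0x7B=123, contrib = 123<<14 = 2015232; acc -> 2030186, shift -> 21
byte 3=0x06: payload=0x06=6, contrib = 6<<21 = 12582912; acc -> 14613098, shift -> 28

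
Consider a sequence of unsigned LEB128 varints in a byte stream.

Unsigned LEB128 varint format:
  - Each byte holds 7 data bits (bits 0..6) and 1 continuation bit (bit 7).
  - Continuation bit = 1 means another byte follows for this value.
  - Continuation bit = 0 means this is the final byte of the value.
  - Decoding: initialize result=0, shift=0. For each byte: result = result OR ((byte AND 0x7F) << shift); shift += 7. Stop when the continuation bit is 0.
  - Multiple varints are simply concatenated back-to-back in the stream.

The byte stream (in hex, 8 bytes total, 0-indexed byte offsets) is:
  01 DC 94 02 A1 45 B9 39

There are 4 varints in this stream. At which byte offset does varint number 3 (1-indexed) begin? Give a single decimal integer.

Answer: 4

Derivation:
  byte[0]=0x01 cont=0 payload=0x01=1: acc |= 1<<0 -> acc=1 shift=7 [end]
Varint 1: bytes[0:1] = 01 -> value 1 (1 byte(s))
  byte[1]=0xDC cont=1 payload=0x5C=92: acc |= 92<<0 -> acc=92 shift=7
  byte[2]=0x94 cont=1 payload=0x14=20: acc |= 20<<7 -> acc=2652 shift=14
  byte[3]=0x02 cont=0 payload=0x02=2: acc |= 2<<14 -> acc=35420 shift=21 [end]
Varint 2: bytes[1:4] = DC 94 02 -> value 35420 (3 byte(s))
  byte[4]=0xA1 cont=1 payload=0x21=33: acc |= 33<<0 -> acc=33 shift=7
  byte[5]=0x45 cont=0 payload=0x45=69: acc |= 69<<7 -> acc=8865 shift=14 [end]
Varint 3: bytes[4:6] = A1 45 -> value 8865 (2 byte(s))
  byte[6]=0xB9 cont=1 payload=0x39=57: acc |= 57<<0 -> acc=57 shift=7
  byte[7]=0x39 cont=0 payload=0x39=57: acc |= 57<<7 -> acc=7353 shift=14 [end]
Varint 4: bytes[6:8] = B9 39 -> value 7353 (2 byte(s))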